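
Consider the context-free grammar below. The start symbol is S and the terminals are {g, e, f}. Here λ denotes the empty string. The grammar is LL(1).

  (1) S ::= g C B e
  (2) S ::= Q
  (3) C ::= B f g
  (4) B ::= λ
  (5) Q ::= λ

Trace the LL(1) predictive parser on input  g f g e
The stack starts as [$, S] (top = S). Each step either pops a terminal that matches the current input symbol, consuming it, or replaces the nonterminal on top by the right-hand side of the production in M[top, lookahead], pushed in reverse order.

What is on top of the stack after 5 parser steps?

g

step 1: stack=$ S  input=g f g e $  — expand S ::= g C B e
step 2: stack=$ e B C g  input=g f g e $  — match g
step 3: stack=$ e B C  input=f g e $  — expand C ::= B f g
step 4: stack=$ e B g f B  input=f g e $  — expand B ::= λ
step 5: stack=$ e B g f  input=f g e $  — match f
Stack after step 5: $ e B g (top = g).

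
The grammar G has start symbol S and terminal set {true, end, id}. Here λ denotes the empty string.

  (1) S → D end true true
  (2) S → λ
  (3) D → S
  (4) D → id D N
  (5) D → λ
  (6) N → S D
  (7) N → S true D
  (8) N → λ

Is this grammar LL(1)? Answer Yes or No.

FIRST(S) = {λ, end, id}
FIRST(D) = {λ, end, id}
FIRST(N) = {λ, end, id, true}
FOLLOW(S) = {$, end, id, true}
FOLLOW(D) = {end, id, true}
FOLLOW(N) = {end, id, true}
Cell M[D, end] receives both D → S and D → λ — the grammar is not LL(1).

No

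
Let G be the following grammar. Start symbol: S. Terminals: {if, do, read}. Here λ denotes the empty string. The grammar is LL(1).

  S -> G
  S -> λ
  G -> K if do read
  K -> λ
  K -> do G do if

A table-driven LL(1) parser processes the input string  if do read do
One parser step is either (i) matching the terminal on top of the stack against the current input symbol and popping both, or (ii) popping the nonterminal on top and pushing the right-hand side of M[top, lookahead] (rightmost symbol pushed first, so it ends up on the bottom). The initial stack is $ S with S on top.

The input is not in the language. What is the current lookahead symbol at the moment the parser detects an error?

do

step 1: stack=$ S  input=if do read do $  — expand S -> G
step 2: stack=$ G  input=if do read do $  — expand G -> K if do read
step 3: stack=$ read do if K  input=if do read do $  — expand K -> λ
step 4: stack=$ read do if  input=if do read do $  — match if
step 5: stack=$ read do  input=do read do $  — match do
step 6: stack=$ read  input=read do $  — match read
step 7: stack=$  input=do $  — error: stack empty but input remains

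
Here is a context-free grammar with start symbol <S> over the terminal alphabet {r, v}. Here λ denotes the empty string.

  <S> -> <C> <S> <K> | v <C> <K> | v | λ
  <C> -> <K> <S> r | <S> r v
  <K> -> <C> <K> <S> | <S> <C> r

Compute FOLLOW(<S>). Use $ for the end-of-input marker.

FIRST(<S>) = {λ, r, v}  (via <C> <S> <K>)
FIRST(<C>) = {r, v}  (via <K> <S> r, <S> r v)
FIRST(<K>) = {r, v}  (via <C> <K> <S>, <S> <C> r)
FOLLOW(<S>) includes $ since <S> is the start symbol.
FOLLOW(<C>): in <S>-><C> <S> <K>, <C> is followed by <S> <K> with FIRST {r, v}; in <S>->v <C> <K>, <C> is followed by <K> with FIRST {r, v}; in <K>-><C> <K> <S>, <C> is followed by <K> <S> with FIRST {r, v}; in <K>-><S> <C> r, <C> is followed by r with FIRST {r}. Thus FOLLOW(<C>) = {r, v}.
FOLLOW(<S>): in <S>-><C> <S> <K>, <S> is followed by <K> with FIRST {r, v}; in <C>-><K> <S> r, <S> is followed by r with FIRST {r}; in <C>-><S> r v, <S> is followed by r v with FIRST {r}; in <K>-><C> <K> <S>, the suffix after <S> is empty, so FOLLOW(<S>) ⊇ FOLLOW(<K>) = {$, r, v}; in <K>-><S> <C> r, <S> is followed by <C> r with FIRST {r, v}. Thus FOLLOW(<S>) = {$, r, v}.
FOLLOW(<K>): in <S>-><C> <S> <K>, the suffix after <K> is empty, so FOLLOW(<K>) ⊇ FOLLOW(<S>) = {$, r, v}; in <S>->v <C> <K>, the suffix after <K> is empty, so FOLLOW(<K>) ⊇ FOLLOW(<S>) = {$, r, v}; in <C>-><K> <S> r, <K> is followed by <S> r with FIRST {r, v}; in <K>-><C> <K> <S>, <K> is followed by <S> with FIRST {λ, r, v}; in <K>-><C> <K> <S>, the suffix after <K> is nullable (adds nothing new). Thus FOLLOW(<K>) = {$, r, v}.

{$, r, v}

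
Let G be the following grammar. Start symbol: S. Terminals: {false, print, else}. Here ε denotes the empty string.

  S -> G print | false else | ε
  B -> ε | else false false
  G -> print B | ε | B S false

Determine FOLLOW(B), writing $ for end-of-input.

FIRST(B) = {ε, else}
FIRST(S) = {ε, else, false, print}  (via G print)
FIRST(G) = {ε, else, false, print}  (via B S false)
FOLLOW(S) includes $ since S is the start symbol.
FOLLOW(S): in G->B S false, S is followed by false with FIRST {false}. Thus FOLLOW(S) = {$, false}.
FOLLOW(G): in S->G print, G is followed by print with FIRST {print}. Thus FOLLOW(G) = {print}.
FOLLOW(B): in G->print B, the suffix after B is empty, so FOLLOW(B) ⊇ FOLLOW(G) = {print}; in G->B S false, B is followed by S false with FIRST {else, false, print}. Thus FOLLOW(B) = {else, false, print}.

{else, false, print}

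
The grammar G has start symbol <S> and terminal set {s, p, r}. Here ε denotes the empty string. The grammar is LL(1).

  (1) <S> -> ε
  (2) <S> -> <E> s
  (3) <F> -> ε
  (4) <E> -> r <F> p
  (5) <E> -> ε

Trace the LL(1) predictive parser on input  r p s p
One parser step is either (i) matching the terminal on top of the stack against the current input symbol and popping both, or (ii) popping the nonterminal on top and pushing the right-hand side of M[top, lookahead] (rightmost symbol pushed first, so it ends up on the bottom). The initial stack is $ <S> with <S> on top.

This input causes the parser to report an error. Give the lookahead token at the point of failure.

p

step 1: stack=$ <S>  input=r p s p $  — expand <S> -> <E> s
step 2: stack=$ s <E>  input=r p s p $  — expand <E> -> r <F> p
step 3: stack=$ s p <F> r  input=r p s p $  — match r
step 4: stack=$ s p <F>  input=p s p $  — expand <F> -> ε
step 5: stack=$ s p  input=p s p $  — match p
step 6: stack=$ s  input=s p $  — match s
step 7: stack=$  input=p $  — error: stack empty but input remains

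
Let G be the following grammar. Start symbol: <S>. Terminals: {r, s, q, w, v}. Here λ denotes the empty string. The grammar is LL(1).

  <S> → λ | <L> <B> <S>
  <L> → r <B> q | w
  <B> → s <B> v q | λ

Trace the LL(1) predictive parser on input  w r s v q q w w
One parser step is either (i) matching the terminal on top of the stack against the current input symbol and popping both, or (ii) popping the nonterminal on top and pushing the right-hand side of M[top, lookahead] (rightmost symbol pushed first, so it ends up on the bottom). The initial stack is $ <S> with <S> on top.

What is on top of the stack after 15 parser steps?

step 1: stack=$ <S>  input=w r s v q q w w $  — expand <S> → <L> <B> <S>
step 2: stack=$ <S> <B> <L>  input=w r s v q q w w $  — expand <L> → w
step 3: stack=$ <S> <B> w  input=w r s v q q w w $  — match w
step 4: stack=$ <S> <B>  input=r s v q q w w $  — expand <B> → λ
step 5: stack=$ <S>  input=r s v q q w w $  — expand <S> → <L> <B> <S>
step 6: stack=$ <S> <B> <L>  input=r s v q q w w $  — expand <L> → r <B> q
step 7: stack=$ <S> <B> q <B> r  input=r s v q q w w $  — match r
step 8: stack=$ <S> <B> q <B>  input=s v q q w w $  — expand <B> → s <B> v q
step 9: stack=$ <S> <B> q q v <B> s  input=s v q q w w $  — match s
step 10: stack=$ <S> <B> q q v <B>  input=v q q w w $  — expand <B> → λ
step 11: stack=$ <S> <B> q q v  input=v q q w w $  — match v
step 12: stack=$ <S> <B> q q  input=q q w w $  — match q
step 13: stack=$ <S> <B> q  input=q w w $  — match q
step 14: stack=$ <S> <B>  input=w w $  — expand <B> → λ
step 15: stack=$ <S>  input=w w $  — expand <S> → <L> <B> <S>
Stack after step 15: $ <S> <B> <L> (top = <L>).

<L>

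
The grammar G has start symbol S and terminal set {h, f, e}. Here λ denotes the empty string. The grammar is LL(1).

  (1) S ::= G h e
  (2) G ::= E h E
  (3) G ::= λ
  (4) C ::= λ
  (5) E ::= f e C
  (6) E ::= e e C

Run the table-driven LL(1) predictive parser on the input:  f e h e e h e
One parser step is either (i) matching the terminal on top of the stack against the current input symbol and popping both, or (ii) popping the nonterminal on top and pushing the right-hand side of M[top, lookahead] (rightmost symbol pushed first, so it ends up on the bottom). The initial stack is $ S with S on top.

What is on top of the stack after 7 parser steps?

E

     Stack            Input            Action
  1  $ S              f e h e e h e $  expand S ::= G h e
  2  $ e h G          f e h e e h e $  expand G ::= E h E
  3  $ e h E h E      f e h e e h e $  expand E ::= f e C
  4  $ e h E h C e f  f e h e e h e $  match f
  5  $ e h E h C e    e h e e h e $    match e
  6  $ e h E h C      h e e h e $      expand C ::= λ
  7  $ e h E h        h e e h e $      match h
Stack after step 7: $ e h E (top = E).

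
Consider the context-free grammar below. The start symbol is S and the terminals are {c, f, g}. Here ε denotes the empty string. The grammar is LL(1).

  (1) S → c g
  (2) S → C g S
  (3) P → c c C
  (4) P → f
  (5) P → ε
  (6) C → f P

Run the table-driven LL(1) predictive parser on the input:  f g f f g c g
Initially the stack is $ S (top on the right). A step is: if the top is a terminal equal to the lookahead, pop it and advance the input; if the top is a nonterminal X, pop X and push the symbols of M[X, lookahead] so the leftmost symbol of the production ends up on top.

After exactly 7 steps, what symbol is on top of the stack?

     Stack      Input            Action
  1  $ S        f g f f g c g $  expand S → C g S
  2  $ S g C    f g f f g c g $  expand C → f P
  3  $ S g P f  f g f f g c g $  match f
  4  $ S g P    g f f g c g $    expand P → ε
  5  $ S g      g f f g c g $    match g
  6  $ S        f f g c g $      expand S → C g S
  7  $ S g C    f f g c g $      expand C → f P
Stack after step 7: $ S g P f (top = f).

f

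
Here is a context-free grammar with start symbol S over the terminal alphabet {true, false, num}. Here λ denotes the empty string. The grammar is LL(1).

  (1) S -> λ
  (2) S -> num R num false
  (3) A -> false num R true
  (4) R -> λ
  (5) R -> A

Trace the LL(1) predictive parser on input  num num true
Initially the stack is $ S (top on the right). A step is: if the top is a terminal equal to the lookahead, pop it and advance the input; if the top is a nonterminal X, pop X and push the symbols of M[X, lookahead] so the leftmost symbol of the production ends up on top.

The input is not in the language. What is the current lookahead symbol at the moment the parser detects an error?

step 1: stack=$ S  input=num num true $  — expand S -> num R num false
step 2: stack=$ false num R num  input=num num true $  — match num
step 3: stack=$ false num R  input=num true $  — expand R -> λ
step 4: stack=$ false num  input=num true $  — match num
step 5: stack=$ false  input=true $  — error: top is terminal false but lookahead is true

true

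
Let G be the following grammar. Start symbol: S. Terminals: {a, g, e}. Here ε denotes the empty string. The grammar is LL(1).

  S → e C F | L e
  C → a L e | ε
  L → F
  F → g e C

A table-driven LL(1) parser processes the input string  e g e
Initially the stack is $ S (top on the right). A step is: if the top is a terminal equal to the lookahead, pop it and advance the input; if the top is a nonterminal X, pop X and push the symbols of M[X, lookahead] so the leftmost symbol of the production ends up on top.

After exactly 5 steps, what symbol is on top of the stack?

     Stack    Input    Action
  1  $ S      e g e $  expand S → e C F
  2  $ F C e  e g e $  match e
  3  $ F C    g e $    expand C → ε
  4  $ F      g e $    expand F → g e C
  5  $ C e g  g e $    match g
Stack after step 5: $ C e (top = e).

e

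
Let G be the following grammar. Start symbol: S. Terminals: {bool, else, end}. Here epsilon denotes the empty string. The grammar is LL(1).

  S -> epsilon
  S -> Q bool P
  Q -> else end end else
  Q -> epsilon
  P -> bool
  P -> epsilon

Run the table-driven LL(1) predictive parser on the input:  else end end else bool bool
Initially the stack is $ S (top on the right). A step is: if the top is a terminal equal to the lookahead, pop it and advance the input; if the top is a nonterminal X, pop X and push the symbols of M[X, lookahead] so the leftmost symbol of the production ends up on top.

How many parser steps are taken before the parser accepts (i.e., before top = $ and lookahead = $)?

9

     Stack                       Input                          Action
  1  $ S                         else end end else bool bool $  expand S -> Q bool P
  2  $ P bool Q                  else end end else bool bool $  expand Q -> else end end else
  3  $ P bool else end end else  else end end else bool bool $  match else
  4  $ P bool else end end       end end else bool bool $       match end
  5  $ P bool else end           end else bool bool $           match end
  6  $ P bool else               else bool bool $               match else
  7  $ P bool                    bool bool $                    match bool
  8  $ P                         bool $                         expand P -> bool
  9  $ bool                      bool $                         match bool
Accept reached after 9 steps.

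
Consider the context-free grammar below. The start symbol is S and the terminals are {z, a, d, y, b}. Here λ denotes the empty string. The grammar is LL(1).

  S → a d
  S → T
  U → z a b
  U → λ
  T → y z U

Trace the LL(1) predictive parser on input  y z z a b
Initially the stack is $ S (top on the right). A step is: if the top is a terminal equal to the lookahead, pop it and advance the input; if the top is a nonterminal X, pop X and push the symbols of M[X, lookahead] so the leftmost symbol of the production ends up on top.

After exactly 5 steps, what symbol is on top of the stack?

step 1: stack=$ S  input=y z z a b $  — expand S → T
step 2: stack=$ T  input=y z z a b $  — expand T → y z U
step 3: stack=$ U z y  input=y z z a b $  — match y
step 4: stack=$ U z  input=z z a b $  — match z
step 5: stack=$ U  input=z a b $  — expand U → z a b
Stack after step 5: $ b a z (top = z).

z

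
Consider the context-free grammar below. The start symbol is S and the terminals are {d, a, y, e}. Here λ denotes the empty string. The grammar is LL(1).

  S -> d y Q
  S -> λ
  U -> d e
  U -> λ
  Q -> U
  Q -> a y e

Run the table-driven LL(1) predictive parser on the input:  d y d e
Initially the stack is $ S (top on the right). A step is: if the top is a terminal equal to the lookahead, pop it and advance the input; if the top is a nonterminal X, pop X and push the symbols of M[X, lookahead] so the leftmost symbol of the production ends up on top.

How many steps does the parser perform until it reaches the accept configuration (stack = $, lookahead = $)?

     Stack    Input      Action
  1  $ S      d y d e $  expand S -> d y Q
  2  $ Q y d  d y d e $  match d
  3  $ Q y    y d e $    match y
  4  $ Q      d e $      expand Q -> U
  5  $ U      d e $      expand U -> d e
  6  $ e d    d e $      match d
  7  $ e      e $        match e
Accept reached after 7 steps.

7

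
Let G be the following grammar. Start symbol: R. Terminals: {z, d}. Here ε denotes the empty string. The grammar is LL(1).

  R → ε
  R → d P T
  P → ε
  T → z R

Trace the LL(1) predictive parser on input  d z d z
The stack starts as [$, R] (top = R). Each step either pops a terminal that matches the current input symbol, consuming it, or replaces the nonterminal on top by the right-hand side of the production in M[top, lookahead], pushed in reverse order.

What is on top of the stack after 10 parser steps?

      Stack    Input      Action
   1  $ R      d z d z $  expand R → d P T
   2  $ T P d  d z d z $  match d
   3  $ T P    z d z $    expand P → ε
   4  $ T      z d z $    expand T → z R
   5  $ R z    z d z $    match z
   6  $ R      d z $      expand R → d P T
   7  $ T P d  d z $      match d
   8  $ T P    z $        expand P → ε
   9  $ T      z $        expand T → z R
  10  $ R z    z $        match z
Stack after step 10: $ R (top = R).

R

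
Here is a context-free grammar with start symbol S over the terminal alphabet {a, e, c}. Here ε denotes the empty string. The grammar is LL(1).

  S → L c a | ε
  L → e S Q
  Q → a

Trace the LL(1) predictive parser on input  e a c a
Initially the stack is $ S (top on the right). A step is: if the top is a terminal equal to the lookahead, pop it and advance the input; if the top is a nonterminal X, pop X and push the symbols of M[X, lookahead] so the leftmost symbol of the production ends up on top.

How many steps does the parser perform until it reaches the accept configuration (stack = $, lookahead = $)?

     Stack        Input      Action
  1  $ S          e a c a $  expand S → L c a
  2  $ a c L      e a c a $  expand L → e S Q
  3  $ a c Q S e  e a c a $  match e
  4  $ a c Q S    a c a $    expand S → ε
  5  $ a c Q      a c a $    expand Q → a
  6  $ a c a      a c a $    match a
  7  $ a c        c a $      match c
  8  $ a          a $        match a
Accept reached after 8 steps.

8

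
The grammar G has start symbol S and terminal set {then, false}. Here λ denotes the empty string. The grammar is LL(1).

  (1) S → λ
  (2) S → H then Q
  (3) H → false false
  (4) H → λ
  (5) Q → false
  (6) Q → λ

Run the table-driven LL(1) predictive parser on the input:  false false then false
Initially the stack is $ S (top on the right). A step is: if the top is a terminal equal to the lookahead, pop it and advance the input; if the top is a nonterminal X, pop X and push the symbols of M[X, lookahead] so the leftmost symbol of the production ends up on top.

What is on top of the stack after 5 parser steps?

Q

     Stack                 Input                     Action
  1  $ S                   false false then false $  expand S → H then Q
  2  $ Q then H            false false then false $  expand H → false false
  3  $ Q then false false  false false then false $  match false
  4  $ Q then false        false then false $        match false
  5  $ Q then              then false $              match then
Stack after step 5: $ Q (top = Q).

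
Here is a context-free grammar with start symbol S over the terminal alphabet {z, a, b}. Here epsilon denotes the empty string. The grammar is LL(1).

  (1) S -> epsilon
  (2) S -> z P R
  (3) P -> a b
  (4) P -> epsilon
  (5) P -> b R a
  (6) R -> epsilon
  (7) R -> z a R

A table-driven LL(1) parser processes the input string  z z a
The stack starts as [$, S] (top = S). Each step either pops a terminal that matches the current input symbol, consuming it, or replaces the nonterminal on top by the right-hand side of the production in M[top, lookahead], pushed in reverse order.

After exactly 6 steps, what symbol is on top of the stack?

R

     Stack    Input    Action
  1  $ S      z z a $  expand S -> z P R
  2  $ R P z  z z a $  match z
  3  $ R P    z a $    expand P -> epsilon
  4  $ R      z a $    expand R -> z a R
  5  $ R a z  z a $    match z
  6  $ R a    a $      match a
Stack after step 6: $ R (top = R).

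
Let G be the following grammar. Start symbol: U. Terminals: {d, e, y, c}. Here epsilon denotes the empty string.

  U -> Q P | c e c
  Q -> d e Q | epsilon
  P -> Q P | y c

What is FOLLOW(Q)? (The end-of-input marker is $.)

{d, y}

FIRST(Q) = {epsilon, d}
FIRST(P) = {d, y}  (via Q P)
FIRST(U) = {c, d, y}  (via Q P)
FOLLOW(U) includes $ since U is the start symbol.
FOLLOW(U): U appears on no right-hand side. Thus FOLLOW(U) = {$}.
FOLLOW(Q): in U->Q P, Q is followed by P with FIRST {d, y}; in Q->d e Q, the suffix after Q is empty (adds nothing new); in P->Q P, Q is followed by P with FIRST {d, y}. Thus FOLLOW(Q) = {d, y}.
FOLLOW(P): in U->Q P, the suffix after P is empty, so FOLLOW(P) ⊇ FOLLOW(U) = {$}; in P->Q P, the suffix after P is empty (adds nothing new). Thus FOLLOW(P) = {$}.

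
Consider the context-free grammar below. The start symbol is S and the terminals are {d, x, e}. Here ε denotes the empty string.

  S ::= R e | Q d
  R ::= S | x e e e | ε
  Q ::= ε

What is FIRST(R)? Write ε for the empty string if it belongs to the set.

FIRST(Q): from Q::=ε we get {ε}. So FIRST(Q) = {ε}.
FIRST(S): from S::=R e we get {d, e, x}; from S::=Q d we get {d}. So FIRST(S) = {d, e, x}.
FIRST(R): from R::=S we get {d, e, x}; from R::=x e e e we get {x}; from R::=ε we get {ε}. So FIRST(R) = {ε, d, e, x}.

{ε, d, e, x}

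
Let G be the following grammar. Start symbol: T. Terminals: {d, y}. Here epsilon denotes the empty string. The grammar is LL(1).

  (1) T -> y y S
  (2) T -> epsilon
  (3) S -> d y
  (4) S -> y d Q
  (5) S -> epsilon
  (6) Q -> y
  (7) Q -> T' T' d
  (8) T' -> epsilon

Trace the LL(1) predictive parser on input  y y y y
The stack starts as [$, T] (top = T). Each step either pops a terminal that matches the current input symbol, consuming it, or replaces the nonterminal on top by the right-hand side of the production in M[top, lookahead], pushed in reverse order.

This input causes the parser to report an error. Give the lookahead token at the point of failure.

y

     Stack    Input      Action
  1  $ T      y y y y $  expand T -> y y S
  2  $ S y y  y y y y $  match y
  3  $ S y    y y y $    match y
  4  $ S      y y $      expand S -> y d Q
  5  $ Q d y  y y $      match y
  6  $ Q d    y $        error: top is terminal d but lookahead is y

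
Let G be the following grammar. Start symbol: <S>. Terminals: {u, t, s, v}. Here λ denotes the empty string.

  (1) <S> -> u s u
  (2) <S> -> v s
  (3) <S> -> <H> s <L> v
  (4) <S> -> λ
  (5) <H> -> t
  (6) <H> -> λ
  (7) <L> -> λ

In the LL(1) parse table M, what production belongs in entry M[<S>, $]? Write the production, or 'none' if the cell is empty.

FIRST(<H>): from <H>->t we get {t}; from <H>->λ we get {λ}. So FIRST(<H>) = {λ, t}.
FIRST(<L>): from <L>->λ we get {λ}. So FIRST(<L>) = {λ}.
FIRST(<S>): from <S>->u s u we get {u}; from <S>->v s we get {v}; from <S>-><H> s <L> v we get {s, t}; from <S>->λ we get {λ}. So FIRST(<S>) = {λ, s, t, u, v}.
FOLLOW(<S>) includes $ since <S> is the start symbol.
FOLLOW(<S>): <S> appears on no right-hand side. Thus FOLLOW(<S>) = {$}.
For <S> -> u s u: FIRST(u s u) = {u}, so it goes in M[<S>, t] for t ∈ {u}.
For <S> -> v s: FIRST(v s) = {v}, so it goes in M[<S>, t] for t ∈ {v}.
For <S> -> <H> s <L> v: FIRST(<H> s <L> v) = {s, t}, so it goes in M[<S>, t] for t ∈ {s, t}.
For <S> -> λ: FIRST(λ) = {λ}, so it goes in M[<S>, t] for t ∈ {}; since λ ∈ FIRST, also for every t ∈ FOLLOW(<S>) = {$}.

<S> -> λ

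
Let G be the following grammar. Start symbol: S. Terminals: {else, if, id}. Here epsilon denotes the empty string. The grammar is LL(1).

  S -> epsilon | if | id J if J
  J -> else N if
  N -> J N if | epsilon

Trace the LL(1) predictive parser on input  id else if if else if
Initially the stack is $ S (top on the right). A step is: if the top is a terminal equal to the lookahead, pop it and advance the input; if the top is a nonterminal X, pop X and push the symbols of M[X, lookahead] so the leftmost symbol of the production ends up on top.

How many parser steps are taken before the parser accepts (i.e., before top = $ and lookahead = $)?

      Stack             Input                    Action
   1  $ S               id else if if else if $  expand S -> id J if J
   2  $ J if J id       id else if if else if $  match id
   3  $ J if J          else if if else if $     expand J -> else N if
   4  $ J if if N else  else if if else if $     match else
   5  $ J if if N       if if else if $          expand N -> epsilon
   6  $ J if if         if if else if $          match if
   7  $ J if            if else if $             match if
   8  $ J               else if $                expand J -> else N if
   9  $ if N else       else if $                match else
  10  $ if N            if $                     expand N -> epsilon
  11  $ if              if $                     match if
Accept reached after 11 steps.

11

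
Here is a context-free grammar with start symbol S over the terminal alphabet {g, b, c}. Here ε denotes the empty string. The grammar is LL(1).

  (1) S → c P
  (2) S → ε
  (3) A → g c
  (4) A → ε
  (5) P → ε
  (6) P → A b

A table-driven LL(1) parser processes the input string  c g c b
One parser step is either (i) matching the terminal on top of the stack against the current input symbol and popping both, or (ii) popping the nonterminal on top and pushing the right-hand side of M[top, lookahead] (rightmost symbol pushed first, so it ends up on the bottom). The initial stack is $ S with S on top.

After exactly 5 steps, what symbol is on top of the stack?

c

     Stack    Input      Action
  1  $ S      c g c b $  expand S → c P
  2  $ P c    c g c b $  match c
  3  $ P      g c b $    expand P → A b
  4  $ b A    g c b $    expand A → g c
  5  $ b c g  g c b $    match g
Stack after step 5: $ b c (top = c).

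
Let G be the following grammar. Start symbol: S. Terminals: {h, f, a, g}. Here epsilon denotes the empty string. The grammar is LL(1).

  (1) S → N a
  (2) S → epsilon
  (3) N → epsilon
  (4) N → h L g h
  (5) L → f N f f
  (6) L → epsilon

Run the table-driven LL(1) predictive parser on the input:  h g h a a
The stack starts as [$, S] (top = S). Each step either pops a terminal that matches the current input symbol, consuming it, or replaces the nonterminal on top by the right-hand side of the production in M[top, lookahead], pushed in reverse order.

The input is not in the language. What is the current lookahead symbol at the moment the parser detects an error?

     Stack        Input        Action
  1  $ S          h g h a a $  expand S → N a
  2  $ a N        h g h a a $  expand N → h L g h
  3  $ a h g L h  h g h a a $  match h
  4  $ a h g L    g h a a $    expand L → epsilon
  5  $ a h g      g h a a $    match g
  6  $ a h        h a a $      match h
  7  $ a          a a $        match a
  8  $            a $          error: stack empty but input remains

a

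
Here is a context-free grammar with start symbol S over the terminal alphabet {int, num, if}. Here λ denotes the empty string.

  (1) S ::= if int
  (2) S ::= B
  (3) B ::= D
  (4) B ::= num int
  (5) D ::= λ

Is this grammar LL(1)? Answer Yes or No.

Yes

FIRST(S) = {λ, if, num}
FIRST(B) = {λ, num}
FIRST(D) = {λ}
FOLLOW(S) = {$}
FOLLOW(B) = {$}
FOLLOW(D) = {$}
Each cell of M receives at most one production.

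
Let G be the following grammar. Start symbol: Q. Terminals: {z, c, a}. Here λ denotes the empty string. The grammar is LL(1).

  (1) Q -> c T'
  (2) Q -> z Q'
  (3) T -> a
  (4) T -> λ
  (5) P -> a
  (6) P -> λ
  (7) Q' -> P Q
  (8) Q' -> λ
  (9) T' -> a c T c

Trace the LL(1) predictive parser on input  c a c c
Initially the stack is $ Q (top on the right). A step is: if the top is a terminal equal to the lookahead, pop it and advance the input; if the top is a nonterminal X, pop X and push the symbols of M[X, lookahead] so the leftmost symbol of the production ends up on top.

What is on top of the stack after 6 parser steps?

step 1: stack=$ Q  input=c a c c $  — expand Q -> c T'
step 2: stack=$ T' c  input=c a c c $  — match c
step 3: stack=$ T'  input=a c c $  — expand T' -> a c T c
step 4: stack=$ c T c a  input=a c c $  — match a
step 5: stack=$ c T c  input=c c $  — match c
step 6: stack=$ c T  input=c $  — expand T -> λ
Stack after step 6: $ c (top = c).

c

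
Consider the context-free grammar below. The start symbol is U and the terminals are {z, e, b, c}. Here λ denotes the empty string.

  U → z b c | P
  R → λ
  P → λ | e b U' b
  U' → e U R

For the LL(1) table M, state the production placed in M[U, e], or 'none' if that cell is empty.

FIRST(R) = {λ}
FIRST(P) = {λ, e}
FIRST(U') = {e}
FIRST(U) = {λ, e, z}  (via P)
FOLLOW(U) includes $ since U is the start symbol.
FOLLOW(U'): in P→e b U' b, U' is followed by b with FIRST {b}. Thus FOLLOW(U') = {b}.
FOLLOW(U): in U'→e U R, U is followed by R with FIRST {λ}; in U'→e U R, the suffix after U is nullable, so FOLLOW(U) ⊇ FOLLOW(U') = {b}. Thus FOLLOW(U) = {$, b}.
For U → z b c: FIRST(z b c) = {z}, so it goes in M[U, t] for t ∈ {z}.
For U → P: FIRST(P) = {λ, e}, so it goes in M[U, t] for t ∈ {e}; since λ ∈ FIRST, also for every t ∈ FOLLOW(U) = {$, b}.

U → P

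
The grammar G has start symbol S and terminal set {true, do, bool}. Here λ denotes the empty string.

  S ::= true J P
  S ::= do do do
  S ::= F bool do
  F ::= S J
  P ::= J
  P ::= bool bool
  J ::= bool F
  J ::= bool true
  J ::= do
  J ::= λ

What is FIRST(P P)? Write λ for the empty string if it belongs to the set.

{λ, bool, do}

FIRST(J) = {λ, bool, do}
FIRST(P) = {λ, bool, do}  (via J)
FIRST(S) = {do, true}  (via F bool do)
FIRST(F) = {do, true}  (via S J)
FIRST(P P): take FIRST of each symbol in turn, carrying on past any symbol whose FIRST contains λ; result {λ, bool, do}.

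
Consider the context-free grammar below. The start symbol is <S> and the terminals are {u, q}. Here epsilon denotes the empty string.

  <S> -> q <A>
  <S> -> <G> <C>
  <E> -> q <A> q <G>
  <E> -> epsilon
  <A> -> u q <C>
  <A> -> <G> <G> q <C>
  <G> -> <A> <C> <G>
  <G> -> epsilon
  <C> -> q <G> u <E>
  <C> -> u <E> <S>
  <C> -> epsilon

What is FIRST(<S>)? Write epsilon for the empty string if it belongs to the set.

{epsilon, q, u}

FIRST(<E>): from <E>->q <A> q <G> we get {q}; from <E>->epsilon we get {epsilon}. So FIRST(<E>) = {epsilon, q}.
FIRST(<C>): from <C>->q <G> u <E> we get {q}; from <C>->u <E> <S> we get {u}; from <C>->epsilon we get {epsilon}. So FIRST(<C>) = {epsilon, q, u}.
FIRST(<S>): from <S>->q <A> we get {q}; from <S>-><G> <C> we get {epsilon, q, u}. So FIRST(<S>) = {epsilon, q, u}.
FIRST(<A>): from <A>->u q <C> we get {u}; from <A>-><G> <G> q <C> we get {q, u}. So FIRST(<A>) = {q, u}.
FIRST(<G>): from <G>-><A> <C> <G> we get {q, u}; from <G>->epsilon we get {epsilon}. So FIRST(<G>) = {epsilon, q, u}.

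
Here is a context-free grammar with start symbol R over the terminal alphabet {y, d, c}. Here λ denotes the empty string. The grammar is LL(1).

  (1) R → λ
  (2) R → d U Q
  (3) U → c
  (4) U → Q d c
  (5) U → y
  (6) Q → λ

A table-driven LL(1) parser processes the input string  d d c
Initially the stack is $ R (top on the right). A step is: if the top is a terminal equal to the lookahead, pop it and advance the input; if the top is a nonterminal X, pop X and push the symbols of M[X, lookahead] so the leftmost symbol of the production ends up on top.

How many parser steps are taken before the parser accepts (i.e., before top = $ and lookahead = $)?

7

     Stack      Input    Action
  1  $ R        d d c $  expand R → d U Q
  2  $ Q U d    d d c $  match d
  3  $ Q U      d c $    expand U → Q d c
  4  $ Q c d Q  d c $    expand Q → λ
  5  $ Q c d    d c $    match d
  6  $ Q c      c $      match c
  7  $ Q        $        expand Q → λ
Accept reached after 7 steps.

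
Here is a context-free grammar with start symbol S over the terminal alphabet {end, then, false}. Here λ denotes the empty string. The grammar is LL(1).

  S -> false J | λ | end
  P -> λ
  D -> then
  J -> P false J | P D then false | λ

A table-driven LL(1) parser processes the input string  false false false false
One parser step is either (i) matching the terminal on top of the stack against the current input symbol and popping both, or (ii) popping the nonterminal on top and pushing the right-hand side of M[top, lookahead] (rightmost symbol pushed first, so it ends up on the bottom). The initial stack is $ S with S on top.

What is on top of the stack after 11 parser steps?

      Stack        Input                      Action
   1  $ S          false false false false $  expand S -> false J
   2  $ J false    false false false false $  match false
   3  $ J          false false false $        expand J -> P false J
   4  $ J false P  false false false $        expand P -> λ
   5  $ J false    false false false $        match false
   6  $ J          false false $              expand J -> P false J
   7  $ J false P  false false $              expand P -> λ
   8  $ J false    false false $              match false
   9  $ J          false $                    expand J -> P false J
  10  $ J false P  false $                    expand P -> λ
  11  $ J false    false $                    match false
Stack after step 11: $ J (top = J).

J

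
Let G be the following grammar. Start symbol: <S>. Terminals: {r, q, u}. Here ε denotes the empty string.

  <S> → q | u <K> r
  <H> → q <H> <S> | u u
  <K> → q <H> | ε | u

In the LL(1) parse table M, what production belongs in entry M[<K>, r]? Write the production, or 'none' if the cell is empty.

FIRST(<S>): from <S>→q we get {q}; from <S>→u <K> r we get {u}. So FIRST(<S>) = {q, u}.
FIRST(<H>): from <H>→q <H> <S> we get {q}; from <H>→u u we get {u}. So FIRST(<H>) = {q, u}.
FIRST(<K>): from <K>→q <H> we get {q}; from <K>→ε we get {ε}; from <K>→u we get {u}. So FIRST(<K>) = {ε, q, u}.
FOLLOW(<S>) includes $ since <S> is the start symbol.
FOLLOW(<K>): in <S>→u <K> r, <K> is followed by r with FIRST {r}. Thus FOLLOW(<K>) = {r}.
For <K> → q <H>: FIRST(q <H>) = {q}, so it goes in M[<K>, t] for t ∈ {q}.
For <K> → ε: FIRST(ε) = {ε}, so it goes in M[<K>, t] for t ∈ {}; since ε ∈ FIRST, also for every t ∈ FOLLOW(<K>) = {r}.
For <K> → u: FIRST(u) = {u}, so it goes in M[<K>, t] for t ∈ {u}.

<K> → ε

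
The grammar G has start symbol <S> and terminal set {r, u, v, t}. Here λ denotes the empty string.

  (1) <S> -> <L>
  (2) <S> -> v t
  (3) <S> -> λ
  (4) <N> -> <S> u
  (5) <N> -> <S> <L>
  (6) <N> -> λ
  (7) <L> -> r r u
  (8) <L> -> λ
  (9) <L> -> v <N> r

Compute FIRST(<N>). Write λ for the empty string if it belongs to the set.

{λ, r, u, v}

FIRST(<L>): from <L>->r r u we get {r}; from <L>->λ we get {λ}; from <L>->v <N> r we get {v}. So FIRST(<L>) = {λ, r, v}.
FIRST(<S>): from <S>-><L> we get {λ, r, v}; from <S>->v t we get {v}; from <S>->λ we get {λ}. So FIRST(<S>) = {λ, r, v}.
FIRST(<N>): from <N>-><S> u we get {r, u, v}; from <N>-><S> <L> we get {λ, r, v}; from <N>->λ we get {λ}. So FIRST(<N>) = {λ, r, u, v}.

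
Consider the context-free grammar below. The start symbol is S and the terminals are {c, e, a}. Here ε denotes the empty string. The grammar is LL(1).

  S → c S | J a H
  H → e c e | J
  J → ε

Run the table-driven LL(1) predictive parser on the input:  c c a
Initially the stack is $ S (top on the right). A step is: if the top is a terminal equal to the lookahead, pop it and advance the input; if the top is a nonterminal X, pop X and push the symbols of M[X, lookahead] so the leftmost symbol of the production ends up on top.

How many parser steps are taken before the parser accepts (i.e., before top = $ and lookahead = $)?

     Stack    Input    Action
  1  $ S      c c a $  expand S → c S
  2  $ S c    c c a $  match c
  3  $ S      c a $    expand S → c S
  4  $ S c    c a $    match c
  5  $ S      a $      expand S → J a H
  6  $ H a J  a $      expand J → ε
  7  $ H a    a $      match a
  8  $ H      $        expand H → J
  9  $ J      $        expand J → ε
Accept reached after 9 steps.

9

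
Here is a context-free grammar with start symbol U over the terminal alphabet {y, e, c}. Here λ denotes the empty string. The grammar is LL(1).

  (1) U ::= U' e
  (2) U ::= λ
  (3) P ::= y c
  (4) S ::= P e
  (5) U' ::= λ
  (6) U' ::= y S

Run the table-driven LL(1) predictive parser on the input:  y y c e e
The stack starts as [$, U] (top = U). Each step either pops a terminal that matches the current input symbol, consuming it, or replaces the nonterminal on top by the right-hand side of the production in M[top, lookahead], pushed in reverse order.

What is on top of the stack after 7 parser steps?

e

     Stack      Input        Action
  1  $ U        y y c e e $  expand U ::= U' e
  2  $ e U'     y y c e e $  expand U' ::= y S
  3  $ e S y    y y c e e $  match y
  4  $ e S      y c e e $    expand S ::= P e
  5  $ e e P    y c e e $    expand P ::= y c
  6  $ e e c y  y c e e $    match y
  7  $ e e c    c e e $      match c
Stack after step 7: $ e e (top = e).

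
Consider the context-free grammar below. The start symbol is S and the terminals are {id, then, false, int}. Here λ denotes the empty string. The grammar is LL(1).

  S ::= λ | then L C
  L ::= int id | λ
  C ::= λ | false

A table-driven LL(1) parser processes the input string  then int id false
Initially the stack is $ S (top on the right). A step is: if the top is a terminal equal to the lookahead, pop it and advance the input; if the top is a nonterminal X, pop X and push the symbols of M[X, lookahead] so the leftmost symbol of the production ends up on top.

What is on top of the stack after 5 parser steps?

C

     Stack       Input                Action
  1  $ S         then int id false $  expand S ::= then L C
  2  $ C L then  then int id false $  match then
  3  $ C L       int id false $       expand L ::= int id
  4  $ C id int  int id false $       match int
  5  $ C id      id false $           match id
Stack after step 5: $ C (top = C).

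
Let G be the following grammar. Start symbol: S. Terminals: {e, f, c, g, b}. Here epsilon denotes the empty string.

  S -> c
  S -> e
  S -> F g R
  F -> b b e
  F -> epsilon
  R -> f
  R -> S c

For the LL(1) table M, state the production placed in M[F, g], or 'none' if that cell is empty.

F -> epsilon

FIRST(F) = {epsilon, b}
FIRST(S) = {b, c, e, g}  (via F g R)
FIRST(R) = {b, c, e, f, g}  (via S c)
FOLLOW(S) includes $ since S is the start symbol.
FOLLOW(F): in S->F g R, F is followed by g R with FIRST {g}. Thus FOLLOW(F) = {g}.
For F -> b b e: FIRST(b b e) = {b}, so it goes in M[F, t] for t ∈ {b}.
For F -> epsilon: FIRST(epsilon) = {epsilon}, so it goes in M[F, t] for t ∈ {}; since epsilon ∈ FIRST, also for every t ∈ FOLLOW(F) = {g}.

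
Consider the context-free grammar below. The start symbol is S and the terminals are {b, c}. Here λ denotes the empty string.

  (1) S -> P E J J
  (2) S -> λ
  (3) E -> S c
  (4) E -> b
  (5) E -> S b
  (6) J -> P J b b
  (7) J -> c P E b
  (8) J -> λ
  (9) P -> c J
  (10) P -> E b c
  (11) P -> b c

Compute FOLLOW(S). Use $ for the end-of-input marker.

{$, b, c}

FIRST(S): from S->P E J J we get {b, c}; from S->λ we get {λ}. So FIRST(S) = {λ, b, c}.
FIRST(E): from E->S c we get {b, c}; from E->b we get {b}; from E->S b we get {b, c}. So FIRST(E) = {b, c}.
FIRST(P): from P->c J we get {c}; from P->E b c we get {b, c}; from P->b c we get {b}. So FIRST(P) = {b, c}.
FIRST(J): from J->P J b b we get {b, c}; from J->c P E b we get {c}; from J->λ we get {λ}. So FIRST(J) = {λ, b, c}.
FOLLOW(S) includes $ since S is the start symbol.
FOLLOW(S): in E->S c, S is followed by c with FIRST {c}; in E->S b, S is followed by b with FIRST {b}. Thus FOLLOW(S) = {$, b, c}.
FOLLOW(E): in S->P E J J, E is followed by J J with FIRST {λ, b, c}; in S->P E J J, the suffix after E is nullable, so FOLLOW(E) ⊇ FOLLOW(S) = {$, b, c}; in J->c P E b, E is followed by b with FIRST {b}; in P->E b c, E is followed by b c with FIRST {b}. Thus FOLLOW(E) = {$, b, c}.
FOLLOW(P): in S->P E J J, P is followed by E J J with FIRST {b, c}; in J->P J b b, P is followed by J b b with FIRST {b, c}; in J->c P E b, P is followed by E b with FIRST {b, c}. Thus FOLLOW(P) = {b, c}.
FOLLOW(J): in S->P E J J (occurrence 1), J is followed by J with FIRST {λ, b, c}; in S->P E J J (occurrence 1), the suffix after J is nullable, so FOLLOW(J) ⊇ FOLLOW(S) = {$, b, c}; in S->P E J J (occurrence 2), the suffix after J is empty, so FOLLOW(J) ⊇ FOLLOW(S) = {$, b, c}; in J->P J b b, J is followed by b b with FIRST {b}; in P->c J, the suffix after J is empty, so FOLLOW(J) ⊇ FOLLOW(P) = {b, c}. Thus FOLLOW(J) = {$, b, c}.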